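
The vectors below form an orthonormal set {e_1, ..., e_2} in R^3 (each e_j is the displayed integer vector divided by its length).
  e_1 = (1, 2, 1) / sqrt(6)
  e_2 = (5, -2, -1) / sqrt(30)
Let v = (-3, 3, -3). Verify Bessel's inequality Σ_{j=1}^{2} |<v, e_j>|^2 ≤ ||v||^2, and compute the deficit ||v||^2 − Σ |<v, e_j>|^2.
Σ |<v, e_j>|^2 = 54/5; ||v||^2 = 27; deficit = 81/5

Write each e_j = u_j / sqrt(<u_j, u_j>) where u_j is the displayed integer vector. Then <v, e_j> = <v, u_j> / sqrt(<u_j, u_j>), so |<v, e_j>|^2 = <v, u_j>^2 / <u_j, u_j>.
Coefficients: <v, e_1> = 0/sqrt(6), <v, e_2> = -18/sqrt(30).
Square and sum: Σ |<v, e_j>|^2 = 54/5.
Compute ||v||^2 = v·v = 27.
Deficit = 27 − 54/5 = 81/5 ≥ 0, confirming Bessel's inequality. (The deficit equals ||v − Σ <v,e_j> e_j||^2, the squared distance from v to span{e_j}.)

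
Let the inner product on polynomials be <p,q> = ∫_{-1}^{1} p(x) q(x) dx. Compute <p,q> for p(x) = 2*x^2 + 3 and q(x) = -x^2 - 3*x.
<p,q> = -14/5

Expand the product: p(x)·q(x) = -2*x^4 - 6*x^3 - 3*x^2 - 9*x.
∫_{-1}^{1} of each monomial x^k gives [2/(k+1) if k even, 0 if k odd]. Integrating term-by-term (or equivalently evaluating the antiderivative F(x) = -2*x^5/5 - 3*x^4/2 - x^3 - 9*x^2/2 at the endpoints):
  F(1) − F(−1) = -37/5 − (-23/5) = -14/5.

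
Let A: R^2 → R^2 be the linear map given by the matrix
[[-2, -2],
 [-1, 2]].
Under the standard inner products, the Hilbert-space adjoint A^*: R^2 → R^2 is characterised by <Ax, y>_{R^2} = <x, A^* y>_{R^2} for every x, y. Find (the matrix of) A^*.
A^* = A^T =
[[-2, -1],
 [-2, 2]]

For real matrices with standard dot products, the defining identity <Ax, y> = <x, A^* y> gives (Ax)^T y = x^T (A^*) y, i.e. x^T A^T y = x^T (A^*) y. Since this holds for all x, y, we must have A^* = A^T. Therefore
A^* =
[[-2, -1],
 [-2, 2]].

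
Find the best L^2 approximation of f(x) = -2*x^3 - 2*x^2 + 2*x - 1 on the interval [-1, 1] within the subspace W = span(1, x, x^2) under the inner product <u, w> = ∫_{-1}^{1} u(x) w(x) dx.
g(x) = -2*x^2 + 4*x/5 - 1

The best approximation g ∈ W is the orthogonal projection of f onto W. Writing g = a_0 + a_1 x + a_2 x^2, the coefficients solve the normal equations G · a = b where
  G_{ij} = <φ_i, φ_j> and b_i = <f, φ_i>, with φ_0 = 1, φ_1 = x, φ_2 = x^2.
G =
  [2, 0, 2/3]
  [0, 2/3, 0]
  [2/3, 0, 2/5],
b = (-10/3, 8/15, -22/15).
Solving gives a_0 = -1, a_1 = 4/5, a_2 = -2, so
  g(x) = -2*x^2 + 4*x/5 - 1.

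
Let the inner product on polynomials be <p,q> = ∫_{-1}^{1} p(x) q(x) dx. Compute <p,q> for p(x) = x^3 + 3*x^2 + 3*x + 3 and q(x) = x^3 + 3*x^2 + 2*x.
<p,q> = 556/35

Expand the product: p(x)·q(x) = x^6 + 6*x^5 + 14*x^4 + 18*x^3 + 15*x^2 + 6*x.
∫_{-1}^{1} of each monomial x^k gives [2/(k+1) if k even, 0 if k odd]. Integrating term-by-term (or equivalently evaluating the antiderivative F(x) = x^7/7 + x^6 + 14*x^5/5 + 9*x^4/2 + 5*x^3 + 3*x^2 at the endpoints):
  F(1) − F(−1) = 1151/70 − (39/70) = 556/35.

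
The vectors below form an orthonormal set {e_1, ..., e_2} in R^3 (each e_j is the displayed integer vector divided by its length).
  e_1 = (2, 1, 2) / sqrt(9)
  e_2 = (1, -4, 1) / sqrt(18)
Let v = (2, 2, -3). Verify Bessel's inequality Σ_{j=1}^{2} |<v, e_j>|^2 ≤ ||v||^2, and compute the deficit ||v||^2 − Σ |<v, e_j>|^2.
Σ |<v, e_j>|^2 = 9/2; ||v||^2 = 17; deficit = 25/2

Write each e_j = u_j / sqrt(<u_j, u_j>) where u_j is the displayed integer vector. Then <v, e_j> = <v, u_j> / sqrt(<u_j, u_j>), so |<v, e_j>|^2 = <v, u_j>^2 / <u_j, u_j>.
Coefficients: <v, e_1> = 0/sqrt(9), <v, e_2> = -9/sqrt(18).
Square and sum: Σ |<v, e_j>|^2 = 9/2.
Compute ||v||^2 = v·v = 17.
Deficit = 17 − 9/2 = 25/2 ≥ 0, confirming Bessel's inequality. (The deficit equals ||v − Σ <v,e_j> e_j||^2, the squared distance from v to span{e_j}.)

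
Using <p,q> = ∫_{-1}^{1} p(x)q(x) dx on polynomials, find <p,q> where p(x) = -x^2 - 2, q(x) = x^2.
<p,q> = -26/15

Expand the product: p(x)·q(x) = -x^4 - 2*x^2.
∫_{-1}^{1} of each monomial x^k gives [2/(k+1) if k even, 0 if k odd]. Integrating term-by-term (or equivalently evaluating the antiderivative F(x) = -x^5/5 - 2*x^3/3 at the endpoints):
  F(1) − F(−1) = -13/15 − (13/15) = -26/15.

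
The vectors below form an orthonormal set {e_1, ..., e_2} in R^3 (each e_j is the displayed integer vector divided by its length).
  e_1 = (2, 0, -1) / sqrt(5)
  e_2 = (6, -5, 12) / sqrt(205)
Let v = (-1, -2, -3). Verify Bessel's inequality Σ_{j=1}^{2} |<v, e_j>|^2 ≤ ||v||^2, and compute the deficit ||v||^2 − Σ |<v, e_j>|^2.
Σ |<v, e_j>|^2 = 213/41; ||v||^2 = 14; deficit = 361/41

Write each e_j = u_j / sqrt(<u_j, u_j>) where u_j is the displayed integer vector. Then <v, e_j> = <v, u_j> / sqrt(<u_j, u_j>), so |<v, e_j>|^2 = <v, u_j>^2 / <u_j, u_j>.
Coefficients: <v, e_1> = 1/sqrt(5), <v, e_2> = -32/sqrt(205).
Square and sum: Σ |<v, e_j>|^2 = 213/41.
Compute ||v||^2 = v·v = 14.
Deficit = 14 − 213/41 = 361/41 ≥ 0, confirming Bessel's inequality. (The deficit equals ||v − Σ <v,e_j> e_j||^2, the squared distance from v to span{e_j}.)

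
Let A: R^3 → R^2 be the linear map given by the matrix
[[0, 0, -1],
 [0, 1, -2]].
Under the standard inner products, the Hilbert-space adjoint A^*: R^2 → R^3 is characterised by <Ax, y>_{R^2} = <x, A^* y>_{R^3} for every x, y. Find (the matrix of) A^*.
A^* = A^T =
[[0, 0],
 [0, 1],
 [-1, -2]]

For real matrices with standard dot products, the defining identity <Ax, y> = <x, A^* y> gives (Ax)^T y = x^T (A^*) y, i.e. x^T A^T y = x^T (A^*) y. Since this holds for all x, y, we must have A^* = A^T. Therefore
A^* =
[[0, 0],
 [0, 1],
 [-1, -2]].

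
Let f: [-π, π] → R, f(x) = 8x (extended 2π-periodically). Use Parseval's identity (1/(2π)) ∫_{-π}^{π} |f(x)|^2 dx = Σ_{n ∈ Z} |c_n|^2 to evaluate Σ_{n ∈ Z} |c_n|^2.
Σ |c_n|^2 = 64π^2/3

Expand and integrate term by term over [-π, π]:
  ∫ (8x)^2 dx = 64·(2π^3/3); ∫ 2·8·(0)·x dx = 0 (odd integrand); ∫ 0^2 dx = 0·2π.
So (1/(2π)) ∫_{-π}^{π} (8x)^2 dx = 64π^2/3 + 0 = 64π^2/3.
Parseval ⇒ Σ |c_n|^2 = 64π^2/3.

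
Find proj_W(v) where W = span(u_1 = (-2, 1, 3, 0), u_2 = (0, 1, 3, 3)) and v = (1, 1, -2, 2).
proj_W(v) = (143/83, -59/166, -177/166, 126/83)

Set up U = [u_1 | ... | u_2] ∈ R^(4×2). The projector onto W = col(U) is P = U (U^T U)^(-1) U^T.
Compute U^T U =
  [14, 10]
  [10, 19],
and U^T v = (-7, 1).
Solve U^T U · c = U^T v for the coefficients: c = (-143/166, 42/83). The projection is proj_W(v) = U c.
Check: (v - proj_W(v)) · u_1 = 0  (should be 0).
Check: (v - proj_W(v)) · u_2 = 0  (should be 0).
Result: proj_W(v) = (143/83, -59/166, -177/166, 126/83).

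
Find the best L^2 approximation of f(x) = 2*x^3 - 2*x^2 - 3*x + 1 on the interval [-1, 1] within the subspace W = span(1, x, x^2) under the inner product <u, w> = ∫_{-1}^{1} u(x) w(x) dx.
g(x) = -2*x^2 - 9*x/5 + 1

The best approximation g ∈ W is the orthogonal projection of f onto W. Writing g = a_0 + a_1 x + a_2 x^2, the coefficients solve the normal equations G · a = b where
  G_{ij} = <φ_i, φ_j> and b_i = <f, φ_i>, with φ_0 = 1, φ_1 = x, φ_2 = x^2.
G =
  [2, 0, 2/3]
  [0, 2/3, 0]
  [2/3, 0, 2/5],
b = (2/3, -6/5, -2/15).
Solving gives a_0 = 1, a_1 = -9/5, a_2 = -2, so
  g(x) = -2*x^2 - 9*x/5 + 1.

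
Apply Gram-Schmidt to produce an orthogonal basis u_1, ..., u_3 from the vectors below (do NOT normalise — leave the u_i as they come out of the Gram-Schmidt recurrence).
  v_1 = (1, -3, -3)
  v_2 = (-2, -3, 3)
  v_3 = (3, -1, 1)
Orthogonal basis:
  u_1 = (1, -3, -3)
  u_2 = (-36/19, -63/19, 51/19)
  u_3 = (66/23, -11/23, 33/23)

Apply the Gram-Schmidt recurrence
  u_1 = v_1
  u_i = v_i − Σ_{j<i} ((v_i · u_j) / (u_j · u_j)) · u_j.

Step by step this gives:
  u_1 = (1, -3, -3)
  u_2 = (-36/19, -63/19, 51/19)
  u_3 = (66/23, -11/23, 33/23)

Orthogonality check:
  u_2 · u_1 = 0 (should be 0)
  u_3 · u_1 = 0 (should be 0)
  u_3 · u_2 = 0 (should be 0)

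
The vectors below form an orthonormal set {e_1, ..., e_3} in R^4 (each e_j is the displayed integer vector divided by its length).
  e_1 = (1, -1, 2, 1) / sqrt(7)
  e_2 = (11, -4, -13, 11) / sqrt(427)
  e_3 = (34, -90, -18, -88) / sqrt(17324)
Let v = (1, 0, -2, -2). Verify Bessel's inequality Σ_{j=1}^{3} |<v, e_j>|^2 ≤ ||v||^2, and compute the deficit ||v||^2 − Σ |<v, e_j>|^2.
Σ |<v, e_j>|^2 = 539/71; ||v||^2 = 9; deficit = 100/71

Write each e_j = u_j / sqrt(<u_j, u_j>) where u_j is the displayed integer vector. Then <v, e_j> = <v, u_j> / sqrt(<u_j, u_j>), so |<v, e_j>|^2 = <v, u_j>^2 / <u_j, u_j>.
Coefficients: <v, e_1> = -5/sqrt(7), <v, e_2> = 15/sqrt(427), <v, e_3> = 246/sqrt(17324).
Square and sum: Σ |<v, e_j>|^2 = 539/71.
Compute ||v||^2 = v·v = 9.
Deficit = 9 − 539/71 = 100/71 ≥ 0, confirming Bessel's inequality. (The deficit equals ||v − Σ <v,e_j> e_j||^2, the squared distance from v to span{e_j}.)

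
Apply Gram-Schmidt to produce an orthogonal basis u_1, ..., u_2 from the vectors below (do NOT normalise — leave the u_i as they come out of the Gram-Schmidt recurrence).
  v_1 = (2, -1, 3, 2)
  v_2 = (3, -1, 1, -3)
Orthogonal basis:
  u_1 = (2, -1, 3, 2)
  u_2 = (23/9, -7/9, 1/3, -31/9)

Apply the Gram-Schmidt recurrence
  u_1 = v_1
  u_i = v_i − Σ_{j<i} ((v_i · u_j) / (u_j · u_j)) · u_j.

Step by step this gives:
  u_1 = (2, -1, 3, 2)
  u_2 = (23/9, -7/9, 1/3, -31/9)

Orthogonality check:
  u_2 · u_1 = 0 (should be 0)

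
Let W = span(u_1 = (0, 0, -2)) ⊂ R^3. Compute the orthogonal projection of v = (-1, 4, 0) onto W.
proj_W(v) = (0, 0, 0)

Set up U = [u_1 | ... | u_1] ∈ R^(3×1). The projector onto W = col(U) is P = U (U^T U)^(-1) U^T.
Compute U^T U =
  [4],
and U^T v = (0).
Solve U^T U · c = U^T v for the coefficients: c = (0). The projection is proj_W(v) = U c.
Check: (v - proj_W(v)) · u_1 = 0  (should be 0).
Result: proj_W(v) = (0, 0, 0).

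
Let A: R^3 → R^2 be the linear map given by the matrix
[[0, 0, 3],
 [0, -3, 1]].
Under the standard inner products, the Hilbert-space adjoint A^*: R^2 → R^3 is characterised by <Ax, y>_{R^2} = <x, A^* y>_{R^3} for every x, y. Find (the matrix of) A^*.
A^* = A^T =
[[0, 0],
 [0, -3],
 [3, 1]]

For real matrices with standard dot products, the defining identity <Ax, y> = <x, A^* y> gives (Ax)^T y = x^T (A^*) y, i.e. x^T A^T y = x^T (A^*) y. Since this holds for all x, y, we must have A^* = A^T. Therefore
A^* =
[[0, 0],
 [0, -3],
 [3, 1]].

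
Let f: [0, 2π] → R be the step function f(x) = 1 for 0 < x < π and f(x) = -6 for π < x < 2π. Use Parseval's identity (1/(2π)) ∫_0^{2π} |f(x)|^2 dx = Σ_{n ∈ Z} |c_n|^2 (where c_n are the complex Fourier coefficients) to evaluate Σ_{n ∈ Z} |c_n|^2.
Σ |c_n|^2 = 37/2

Parseval equates the L^2 energy of f (normalised by 1/(2π)) with the ℓ^2 sum of its Fourier coefficients: (1/(2π)) ∫_0^{2π} |f|^2 = Σ |c_n|^2.
Compute the left side: (1/(2π)) [∫_0^π 1^2 dx + ∫_π^{2π} (-6)^2 dx] = (1/(2π)) · (1π + 36π) = (1 + 36)/2 = 37/2.
So Σ_{n ∈ Z} |c_n|^2 = 37/2.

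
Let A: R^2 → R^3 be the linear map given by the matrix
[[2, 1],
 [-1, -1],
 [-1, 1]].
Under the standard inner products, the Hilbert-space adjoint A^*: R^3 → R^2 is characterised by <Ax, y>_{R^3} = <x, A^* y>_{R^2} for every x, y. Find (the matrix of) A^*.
A^* = A^T =
[[2, -1, -1],
 [1, -1, 1]]

For real matrices with standard dot products, the defining identity <Ax, y> = <x, A^* y> gives (Ax)^T y = x^T (A^*) y, i.e. x^T A^T y = x^T (A^*) y. Since this holds for all x, y, we must have A^* = A^T. Therefore
A^* =
[[2, -1, -1],
 [1, -1, 1]].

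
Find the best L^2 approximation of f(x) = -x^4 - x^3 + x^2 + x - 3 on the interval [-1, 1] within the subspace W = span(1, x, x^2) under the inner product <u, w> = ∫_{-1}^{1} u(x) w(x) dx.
g(x) = x^2/7 + 2*x/5 - 102/35

The best approximation g ∈ W is the orthogonal projection of f onto W. Writing g = a_0 + a_1 x + a_2 x^2, the coefficients solve the normal equations G · a = b where
  G_{ij} = <φ_i, φ_j> and b_i = <f, φ_i>, with φ_0 = 1, φ_1 = x, φ_2 = x^2.
G =
  [2, 0, 2/3]
  [0, 2/3, 0]
  [2/3, 0, 2/5],
b = (-86/15, 4/15, -66/35).
Solving gives a_0 = -102/35, a_1 = 2/5, a_2 = 1/7, so
  g(x) = x^2/7 + 2*x/5 - 102/35.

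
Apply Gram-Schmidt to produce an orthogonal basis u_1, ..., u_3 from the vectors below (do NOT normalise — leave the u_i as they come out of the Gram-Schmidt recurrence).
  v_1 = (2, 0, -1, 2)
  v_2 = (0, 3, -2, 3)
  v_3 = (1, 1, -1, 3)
Orthogonal basis:
  u_1 = (2, 0, -1, 2)
  u_2 = (-16/9, 3, -10/9, 11/9)
  u_3 = (-19/67, -14/67, 30/67, 34/67)

Apply the Gram-Schmidt recurrence
  u_1 = v_1
  u_i = v_i − Σ_{j<i} ((v_i · u_j) / (u_j · u_j)) · u_j.

Step by step this gives:
  u_1 = (2, 0, -1, 2)
  u_2 = (-16/9, 3, -10/9, 11/9)
  u_3 = (-19/67, -14/67, 30/67, 34/67)

Orthogonality check:
  u_2 · u_1 = 0 (should be 0)
  u_3 · u_1 = 0 (should be 0)
  u_3 · u_2 = 0 (should be 0)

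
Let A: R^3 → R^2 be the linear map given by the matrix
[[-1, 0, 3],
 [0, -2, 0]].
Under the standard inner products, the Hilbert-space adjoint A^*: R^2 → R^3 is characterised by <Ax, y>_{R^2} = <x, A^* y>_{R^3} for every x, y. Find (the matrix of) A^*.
A^* = A^T =
[[-1, 0],
 [0, -2],
 [3, 0]]

For real matrices with standard dot products, the defining identity <Ax, y> = <x, A^* y> gives (Ax)^T y = x^T (A^*) y, i.e. x^T A^T y = x^T (A^*) y. Since this holds for all x, y, we must have A^* = A^T. Therefore
A^* =
[[-1, 0],
 [0, -2],
 [3, 0]].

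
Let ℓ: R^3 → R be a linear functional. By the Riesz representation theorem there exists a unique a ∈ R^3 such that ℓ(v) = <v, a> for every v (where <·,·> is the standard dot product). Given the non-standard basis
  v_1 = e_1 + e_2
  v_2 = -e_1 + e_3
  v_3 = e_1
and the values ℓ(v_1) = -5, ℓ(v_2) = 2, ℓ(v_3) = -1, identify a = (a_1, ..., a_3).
a = (-1, -4, 1)

Write a = (a_1, ..., a_3) in the standard basis. For each basis vector v_i, ℓ(v_i) = <v_i, a> is a linear equation in the a_j's. Collect the n equations into a matrix system V a = ℓ, where row i of V is v_i (expressed in the standard basis). Since V is invertible (lower-triangular with 1s on the diagonal, up to permutation), solve by back-substitution:
  V =
[[1, 1, 0],
 [-1, 0, 1],
 [1, 0, 0]]
  V a = (-5, 2, -1)
Solving gives a = (-1, -4, 1).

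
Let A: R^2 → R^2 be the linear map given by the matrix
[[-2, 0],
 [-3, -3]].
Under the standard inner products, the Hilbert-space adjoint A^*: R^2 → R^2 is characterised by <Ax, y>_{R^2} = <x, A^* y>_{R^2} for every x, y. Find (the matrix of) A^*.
A^* = A^T =
[[-2, -3],
 [0, -3]]

For real matrices with standard dot products, the defining identity <Ax, y> = <x, A^* y> gives (Ax)^T y = x^T (A^*) y, i.e. x^T A^T y = x^T (A^*) y. Since this holds for all x, y, we must have A^* = A^T. Therefore
A^* =
[[-2, -3],
 [0, -3]].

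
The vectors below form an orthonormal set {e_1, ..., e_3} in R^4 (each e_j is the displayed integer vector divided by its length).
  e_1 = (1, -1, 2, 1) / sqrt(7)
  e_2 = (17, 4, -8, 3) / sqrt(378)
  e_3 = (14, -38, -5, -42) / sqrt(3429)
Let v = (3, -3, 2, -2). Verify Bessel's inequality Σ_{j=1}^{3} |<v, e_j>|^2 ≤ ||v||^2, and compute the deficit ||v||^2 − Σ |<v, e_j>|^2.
Σ |<v, e_j>|^2 = 6435/254; ||v||^2 = 26; deficit = 169/254

Write each e_j = u_j / sqrt(<u_j, u_j>) where u_j is the displayed integer vector. Then <v, e_j> = <v, u_j> / sqrt(<u_j, u_j>), so |<v, e_j>|^2 = <v, u_j>^2 / <u_j, u_j>.
Coefficients: <v, e_1> = 8/sqrt(7), <v, e_2> = 17/sqrt(378), <v, e_3> = 230/sqrt(3429).
Square and sum: Σ |<v, e_j>|^2 = 6435/254.
Compute ||v||^2 = v·v = 26.
Deficit = 26 − 6435/254 = 169/254 ≥ 0, confirming Bessel's inequality. (The deficit equals ||v − Σ <v,e_j> e_j||^2, the squared distance from v to span{e_j}.)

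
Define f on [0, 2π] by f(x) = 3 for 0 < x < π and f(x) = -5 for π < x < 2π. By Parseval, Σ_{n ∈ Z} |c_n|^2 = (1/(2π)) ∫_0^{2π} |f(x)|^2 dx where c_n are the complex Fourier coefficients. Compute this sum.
Σ |c_n|^2 = 17

Parseval equates the L^2 energy of f (normalised by 1/(2π)) with the ℓ^2 sum of its Fourier coefficients: (1/(2π)) ∫_0^{2π} |f|^2 = Σ |c_n|^2.
Compute the left side: (1/(2π)) [∫_0^π 3^2 dx + ∫_π^{2π} (-5)^2 dx] = (1/(2π)) · (9π + 25π) = (9 + 25)/2 = 17.
So Σ_{n ∈ Z} |c_n|^2 = 17.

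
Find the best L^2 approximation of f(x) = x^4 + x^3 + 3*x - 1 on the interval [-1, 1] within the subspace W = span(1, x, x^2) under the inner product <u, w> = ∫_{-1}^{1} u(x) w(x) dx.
g(x) = 6*x^2/7 + 18*x/5 - 38/35

The best approximation g ∈ W is the orthogonal projection of f onto W. Writing g = a_0 + a_1 x + a_2 x^2, the coefficients solve the normal equations G · a = b where
  G_{ij} = <φ_i, φ_j> and b_i = <f, φ_i>, with φ_0 = 1, φ_1 = x, φ_2 = x^2.
G =
  [2, 0, 2/3]
  [0, 2/3, 0]
  [2/3, 0, 2/5],
b = (-8/5, 12/5, -8/21).
Solving gives a_0 = -38/35, a_1 = 18/5, a_2 = 6/7, so
  g(x) = 6*x^2/7 + 18*x/5 - 38/35.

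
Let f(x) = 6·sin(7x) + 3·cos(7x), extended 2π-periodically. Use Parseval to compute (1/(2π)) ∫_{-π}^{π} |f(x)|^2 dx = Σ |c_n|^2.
Σ |c_n|^2 = 45/2

Expand |f|^2 and use orthogonality of {sin(nx), cos(mx)} on [-π, π]:
  ∫_{-π}^{π} sin(nx)^2 dx = π, ∫ cos(mx)^2 dx = π, and cross terms integrate to 0.
So ∫_{-π}^{π} f(x)^2 dx = 6^2 · π + 3^2 · π = (36 + 9)π.
Divide by 2π: (36 + 9)/2 = 45/2.
By Parseval, this equals Σ |c_n|^2.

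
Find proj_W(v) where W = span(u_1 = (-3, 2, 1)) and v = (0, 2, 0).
proj_W(v) = (-6/7, 4/7, 2/7)

Set up U = [u_1 | ... | u_1] ∈ R^(3×1). The projector onto W = col(U) is P = U (U^T U)^(-1) U^T.
Compute U^T U =
  [14],
and U^T v = (4).
Solve U^T U · c = U^T v for the coefficients: c = (2/7). The projection is proj_W(v) = U c.
Check: (v - proj_W(v)) · u_1 = 0  (should be 0).
Result: proj_W(v) = (-6/7, 4/7, 2/7).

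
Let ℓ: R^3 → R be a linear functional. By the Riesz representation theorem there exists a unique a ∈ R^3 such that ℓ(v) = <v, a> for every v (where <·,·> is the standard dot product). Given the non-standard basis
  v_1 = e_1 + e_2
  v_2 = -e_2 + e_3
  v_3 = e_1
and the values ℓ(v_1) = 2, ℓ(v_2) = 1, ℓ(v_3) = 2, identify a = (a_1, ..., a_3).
a = (2, 0, 1)

Write a = (a_1, ..., a_3) in the standard basis. For each basis vector v_i, ℓ(v_i) = <v_i, a> is a linear equation in the a_j's. Collect the n equations into a matrix system V a = ℓ, where row i of V is v_i (expressed in the standard basis). Since V is invertible (lower-triangular with 1s on the diagonal, up to permutation), solve by back-substitution:
  V =
[[1, 1, 0],
 [0, -1, 1],
 [1, 0, 0]]
  V a = (2, 1, 2)
Solving gives a = (2, 0, 1).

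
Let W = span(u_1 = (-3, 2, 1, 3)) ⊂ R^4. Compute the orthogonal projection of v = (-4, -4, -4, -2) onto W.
proj_W(v) = (18/23, -12/23, -6/23, -18/23)

Set up U = [u_1 | ... | u_1] ∈ R^(4×1). The projector onto W = col(U) is P = U (U^T U)^(-1) U^T.
Compute U^T U =
  [23],
and U^T v = (-6).
Solve U^T U · c = U^T v for the coefficients: c = (-6/23). The projection is proj_W(v) = U c.
Check: (v - proj_W(v)) · u_1 = 0  (should be 0).
Result: proj_W(v) = (18/23, -12/23, -6/23, -18/23).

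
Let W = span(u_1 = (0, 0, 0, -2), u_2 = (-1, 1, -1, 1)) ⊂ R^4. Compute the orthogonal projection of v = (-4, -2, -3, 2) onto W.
proj_W(v) = (-5/3, 5/3, -5/3, 2)

Set up U = [u_1 | ... | u_2] ∈ R^(4×2). The projector onto W = col(U) is P = U (U^T U)^(-1) U^T.
Compute U^T U =
  [4, -2]
  [-2, 4],
and U^T v = (-4, 7).
Solve U^T U · c = U^T v for the coefficients: c = (-1/6, 5/3). The projection is proj_W(v) = U c.
Check: (v - proj_W(v)) · u_1 = 0  (should be 0).
Check: (v - proj_W(v)) · u_2 = 0  (should be 0).
Result: proj_W(v) = (-5/3, 5/3, -5/3, 2).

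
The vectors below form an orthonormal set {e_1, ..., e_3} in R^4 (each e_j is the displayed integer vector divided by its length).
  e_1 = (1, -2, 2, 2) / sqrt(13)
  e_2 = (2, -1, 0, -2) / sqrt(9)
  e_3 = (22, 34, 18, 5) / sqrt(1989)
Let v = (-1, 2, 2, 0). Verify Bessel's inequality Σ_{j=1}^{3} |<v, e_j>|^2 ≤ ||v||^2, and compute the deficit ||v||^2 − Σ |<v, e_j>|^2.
Σ |<v, e_j>|^2 = 89/17; ||v||^2 = 9; deficit = 64/17

Write each e_j = u_j / sqrt(<u_j, u_j>) where u_j is the displayed integer vector. Then <v, e_j> = <v, u_j> / sqrt(<u_j, u_j>), so |<v, e_j>|^2 = <v, u_j>^2 / <u_j, u_j>.
Coefficients: <v, e_1> = -1/sqrt(13), <v, e_2> = -4/sqrt(9), <v, e_3> = 82/sqrt(1989).
Square and sum: Σ |<v, e_j>|^2 = 89/17.
Compute ||v||^2 = v·v = 9.
Deficit = 9 − 89/17 = 64/17 ≥ 0, confirming Bessel's inequality. (The deficit equals ||v − Σ <v,e_j> e_j||^2, the squared distance from v to span{e_j}.)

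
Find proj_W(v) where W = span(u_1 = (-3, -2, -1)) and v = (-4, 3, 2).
proj_W(v) = (-6/7, -4/7, -2/7)

Set up U = [u_1 | ... | u_1] ∈ R^(3×1). The projector onto W = col(U) is P = U (U^T U)^(-1) U^T.
Compute U^T U =
  [14],
and U^T v = (4).
Solve U^T U · c = U^T v for the coefficients: c = (2/7). The projection is proj_W(v) = U c.
Check: (v - proj_W(v)) · u_1 = 0  (should be 0).
Result: proj_W(v) = (-6/7, -4/7, -2/7).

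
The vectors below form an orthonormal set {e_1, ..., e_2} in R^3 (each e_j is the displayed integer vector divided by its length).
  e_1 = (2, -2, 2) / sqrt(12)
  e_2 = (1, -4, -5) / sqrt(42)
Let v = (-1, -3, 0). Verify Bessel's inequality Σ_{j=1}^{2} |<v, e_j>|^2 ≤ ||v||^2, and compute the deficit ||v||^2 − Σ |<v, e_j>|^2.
Σ |<v, e_j>|^2 = 59/14; ||v||^2 = 10; deficit = 81/14

Write each e_j = u_j / sqrt(<u_j, u_j>) where u_j is the displayed integer vector. Then <v, e_j> = <v, u_j> / sqrt(<u_j, u_j>), so |<v, e_j>|^2 = <v, u_j>^2 / <u_j, u_j>.
Coefficients: <v, e_1> = 4/sqrt(12), <v, e_2> = 11/sqrt(42).
Square and sum: Σ |<v, e_j>|^2 = 59/14.
Compute ||v||^2 = v·v = 10.
Deficit = 10 − 59/14 = 81/14 ≥ 0, confirming Bessel's inequality. (The deficit equals ||v − Σ <v,e_j> e_j||^2, the squared distance from v to span{e_j}.)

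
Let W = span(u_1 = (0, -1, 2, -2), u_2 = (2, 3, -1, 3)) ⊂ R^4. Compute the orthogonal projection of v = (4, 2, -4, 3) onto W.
proj_W(v) = (67/43, 136/43, -209/86, 343/86)

Set up U = [u_1 | ... | u_2] ∈ R^(4×2). The projector onto W = col(U) is P = U (U^T U)^(-1) U^T.
Compute U^T U =
  [9, -11]
  [-11, 23],
and U^T v = (-16, 27).
Solve U^T U · c = U^T v for the coefficients: c = (-71/86, 67/86). The projection is proj_W(v) = U c.
Check: (v - proj_W(v)) · u_1 = 0  (should be 0).
Check: (v - proj_W(v)) · u_2 = 0  (should be 0).
Result: proj_W(v) = (67/43, 136/43, -209/86, 343/86).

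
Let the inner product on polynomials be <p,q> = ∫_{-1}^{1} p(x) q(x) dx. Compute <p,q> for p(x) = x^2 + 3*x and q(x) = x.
<p,q> = 2

Expand the product: p(x)·q(x) = x^3 + 3*x^2.
∫_{-1}^{1} of each monomial x^k gives [2/(k+1) if k even, 0 if k odd]. Integrating term-by-term (or equivalently evaluating the antiderivative F(x) = x^4/4 + x^3 at the endpoints):
  F(1) − F(−1) = 5/4 − (-3/4) = 2.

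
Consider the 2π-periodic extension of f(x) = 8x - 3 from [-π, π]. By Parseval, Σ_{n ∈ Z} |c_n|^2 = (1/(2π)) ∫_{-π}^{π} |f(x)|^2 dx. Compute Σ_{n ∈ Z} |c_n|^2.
Σ |c_n|^2 = 64π^2/3 + 9

Expand and integrate term by term over [-π, π]:
  ∫ (8x)^2 dx = 64·(2π^3/3); ∫ 2·8·(-3)·x dx = 0 (odd integrand); ∫ (-3)^2 dx = 9·2π.
So (1/(2π)) ∫_{-π}^{π} (8x - 3)^2 dx = 64π^2/3 + 9 = 64π^2/3 + 9.
Parseval ⇒ Σ |c_n|^2 = 64π^2/3 + 9.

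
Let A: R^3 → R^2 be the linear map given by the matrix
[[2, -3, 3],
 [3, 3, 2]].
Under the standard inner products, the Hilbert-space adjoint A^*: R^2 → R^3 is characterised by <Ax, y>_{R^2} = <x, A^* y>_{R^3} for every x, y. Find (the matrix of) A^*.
A^* = A^T =
[[2, 3],
 [-3, 3],
 [3, 2]]

For real matrices with standard dot products, the defining identity <Ax, y> = <x, A^* y> gives (Ax)^T y = x^T (A^*) y, i.e. x^T A^T y = x^T (A^*) y. Since this holds for all x, y, we must have A^* = A^T. Therefore
A^* =
[[2, 3],
 [-3, 3],
 [3, 2]].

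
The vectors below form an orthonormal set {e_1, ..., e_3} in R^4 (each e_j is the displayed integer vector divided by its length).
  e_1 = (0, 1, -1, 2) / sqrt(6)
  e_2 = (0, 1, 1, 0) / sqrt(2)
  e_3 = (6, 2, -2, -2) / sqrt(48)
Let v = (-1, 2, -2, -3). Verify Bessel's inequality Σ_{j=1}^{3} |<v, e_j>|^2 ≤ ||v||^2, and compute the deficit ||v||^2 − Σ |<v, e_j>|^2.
Σ |<v, e_j>|^2 = 2; ||v||^2 = 18; deficit = 16

Write each e_j = u_j / sqrt(<u_j, u_j>) where u_j is the displayed integer vector. Then <v, e_j> = <v, u_j> / sqrt(<u_j, u_j>), so |<v, e_j>|^2 = <v, u_j>^2 / <u_j, u_j>.
Coefficients: <v, e_1> = -2/sqrt(6), <v, e_2> = 0/sqrt(2), <v, e_3> = 8/sqrt(48).
Square and sum: Σ |<v, e_j>|^2 = 2.
Compute ||v||^2 = v·v = 18.
Deficit = 18 − 2 = 16 ≥ 0, confirming Bessel's inequality. (The deficit equals ||v − Σ <v,e_j> e_j||^2, the squared distance from v to span{e_j}.)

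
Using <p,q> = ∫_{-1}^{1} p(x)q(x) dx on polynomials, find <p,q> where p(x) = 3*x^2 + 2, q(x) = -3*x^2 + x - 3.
<p,q> = -128/5

Expand the product: p(x)·q(x) = -9*x^4 + 3*x^3 - 15*x^2 + 2*x - 6.
∫_{-1}^{1} of each monomial x^k gives [2/(k+1) if k even, 0 if k odd]. Integrating term-by-term (or equivalently evaluating the antiderivative F(x) = -9*x^5/5 + 3*x^4/4 - 5*x^3 + x^2 - 6*x at the endpoints):
  F(1) − F(−1) = -221/20 − (291/20) = -128/5.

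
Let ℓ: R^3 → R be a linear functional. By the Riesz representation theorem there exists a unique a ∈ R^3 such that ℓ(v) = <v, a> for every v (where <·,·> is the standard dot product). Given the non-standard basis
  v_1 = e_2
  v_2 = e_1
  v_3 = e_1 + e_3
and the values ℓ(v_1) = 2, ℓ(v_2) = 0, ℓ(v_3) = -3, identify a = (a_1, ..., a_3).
a = (0, 2, -3)

Write a = (a_1, ..., a_3) in the standard basis. For each basis vector v_i, ℓ(v_i) = <v_i, a> is a linear equation in the a_j's. Collect the n equations into a matrix system V a = ℓ, where row i of V is v_i (expressed in the standard basis). Since V is invertible (lower-triangular with 1s on the diagonal, up to permutation), solve by back-substitution:
  V =
[[0, 1, 0],
 [1, 0, 0],
 [1, 0, 1]]
  V a = (2, 0, -3)
Solving gives a = (0, 2, -3).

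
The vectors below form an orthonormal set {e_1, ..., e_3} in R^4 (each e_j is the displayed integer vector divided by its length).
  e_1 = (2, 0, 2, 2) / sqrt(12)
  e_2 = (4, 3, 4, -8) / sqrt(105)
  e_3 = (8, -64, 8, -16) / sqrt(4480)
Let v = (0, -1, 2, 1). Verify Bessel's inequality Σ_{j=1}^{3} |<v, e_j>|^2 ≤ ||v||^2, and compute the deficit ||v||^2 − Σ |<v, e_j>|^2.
Σ |<v, e_j>|^2 = 4; ||v||^2 = 6; deficit = 2

Write each e_j = u_j / sqrt(<u_j, u_j>) where u_j is the displayed integer vector. Then <v, e_j> = <v, u_j> / sqrt(<u_j, u_j>), so |<v, e_j>|^2 = <v, u_j>^2 / <u_j, u_j>.
Coefficients: <v, e_1> = 6/sqrt(12), <v, e_2> = -3/sqrt(105), <v, e_3> = 64/sqrt(4480).
Square and sum: Σ |<v, e_j>|^2 = 4.
Compute ||v||^2 = v·v = 6.
Deficit = 6 − 4 = 2 ≥ 0, confirming Bessel's inequality. (The deficit equals ||v − Σ <v,e_j> e_j||^2, the squared distance from v to span{e_j}.)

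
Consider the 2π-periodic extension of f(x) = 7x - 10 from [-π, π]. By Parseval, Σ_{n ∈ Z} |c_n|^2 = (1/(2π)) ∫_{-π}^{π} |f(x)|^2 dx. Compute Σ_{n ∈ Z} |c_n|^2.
Σ |c_n|^2 = 49π^2/3 + 100

Expand and integrate term by term over [-π, π]:
  ∫ (7x)^2 dx = 49·(2π^3/3); ∫ 2·7·(-10)·x dx = 0 (odd integrand); ∫ (-10)^2 dx = 100·2π.
So (1/(2π)) ∫_{-π}^{π} (7x - 10)^2 dx = 49π^2/3 + 100 = 49π^2/3 + 100.
Parseval ⇒ Σ |c_n|^2 = 49π^2/3 + 100.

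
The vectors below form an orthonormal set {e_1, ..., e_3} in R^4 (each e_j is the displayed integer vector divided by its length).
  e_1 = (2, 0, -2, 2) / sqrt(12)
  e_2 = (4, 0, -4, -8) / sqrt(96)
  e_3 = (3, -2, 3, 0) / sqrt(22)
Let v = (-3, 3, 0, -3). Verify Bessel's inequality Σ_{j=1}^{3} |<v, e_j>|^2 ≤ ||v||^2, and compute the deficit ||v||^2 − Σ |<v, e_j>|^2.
Σ |<v, e_j>|^2 = 261/11; ||v||^2 = 27; deficit = 36/11

Write each e_j = u_j / sqrt(<u_j, u_j>) where u_j is the displayed integer vector. Then <v, e_j> = <v, u_j> / sqrt(<u_j, u_j>), so |<v, e_j>|^2 = <v, u_j>^2 / <u_j, u_j>.
Coefficients: <v, e_1> = -12/sqrt(12), <v, e_2> = 12/sqrt(96), <v, e_3> = -15/sqrt(22).
Square and sum: Σ |<v, e_j>|^2 = 261/11.
Compute ||v||^2 = v·v = 27.
Deficit = 27 − 261/11 = 36/11 ≥ 0, confirming Bessel's inequality. (The deficit equals ||v − Σ <v,e_j> e_j||^2, the squared distance from v to span{e_j}.)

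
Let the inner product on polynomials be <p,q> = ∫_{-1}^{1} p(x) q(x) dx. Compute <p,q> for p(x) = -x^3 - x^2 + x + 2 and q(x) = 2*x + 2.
<p,q> = 36/5

Expand the product: p(x)·q(x) = -2*x^4 - 4*x^3 + 6*x + 4.
∫_{-1}^{1} of each monomial x^k gives [2/(k+1) if k even, 0 if k odd]. Integrating term-by-term (or equivalently evaluating the antiderivative F(x) = -2*x^5/5 - x^4 + 3*x^2 + 4*x at the endpoints):
  F(1) − F(−1) = 28/5 − (-8/5) = 36/5.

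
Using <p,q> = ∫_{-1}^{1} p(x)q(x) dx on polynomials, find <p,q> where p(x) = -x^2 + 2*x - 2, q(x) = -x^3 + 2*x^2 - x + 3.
<p,q> = -98/5

Expand the product: p(x)·q(x) = x^5 - 4*x^4 + 7*x^3 - 9*x^2 + 8*x - 6.
∫_{-1}^{1} of each monomial x^k gives [2/(k+1) if k even, 0 if k odd]. Integrating term-by-term (or equivalently evaluating the antiderivative F(x) = x^6/6 - 4*x^5/5 + 7*x^4/4 - 3*x^3 + 4*x^2 - 6*x at the endpoints):
  F(1) − F(−1) = -233/60 − (943/60) = -98/5.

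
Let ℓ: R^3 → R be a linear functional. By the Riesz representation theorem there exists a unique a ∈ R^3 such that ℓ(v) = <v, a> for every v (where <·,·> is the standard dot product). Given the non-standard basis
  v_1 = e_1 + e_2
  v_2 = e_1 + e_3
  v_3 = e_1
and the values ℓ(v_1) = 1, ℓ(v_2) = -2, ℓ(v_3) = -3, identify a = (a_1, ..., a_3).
a = (-3, 4, 1)

Write a = (a_1, ..., a_3) in the standard basis. For each basis vector v_i, ℓ(v_i) = <v_i, a> is a linear equation in the a_j's. Collect the n equations into a matrix system V a = ℓ, where row i of V is v_i (expressed in the standard basis). Since V is invertible (lower-triangular with 1s on the diagonal, up to permutation), solve by back-substitution:
  V =
[[1, 1, 0],
 [1, 0, 1],
 [1, 0, 0]]
  V a = (1, -2, -3)
Solving gives a = (-3, 4, 1).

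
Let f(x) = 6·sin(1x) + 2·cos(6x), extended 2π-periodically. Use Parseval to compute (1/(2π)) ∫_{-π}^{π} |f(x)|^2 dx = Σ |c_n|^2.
Σ |c_n|^2 = 20

Expand |f|^2 and use orthogonality of {sin(nx), cos(mx)} on [-π, π]:
  ∫_{-π}^{π} sin(nx)^2 dx = π, ∫ cos(mx)^2 dx = π, and cross terms integrate to 0.
So ∫_{-π}^{π} f(x)^2 dx = 6^2 · π + 2^2 · π = (36 + 4)π.
Divide by 2π: (36 + 4)/2 = 20.
By Parseval, this equals Σ |c_n|^2.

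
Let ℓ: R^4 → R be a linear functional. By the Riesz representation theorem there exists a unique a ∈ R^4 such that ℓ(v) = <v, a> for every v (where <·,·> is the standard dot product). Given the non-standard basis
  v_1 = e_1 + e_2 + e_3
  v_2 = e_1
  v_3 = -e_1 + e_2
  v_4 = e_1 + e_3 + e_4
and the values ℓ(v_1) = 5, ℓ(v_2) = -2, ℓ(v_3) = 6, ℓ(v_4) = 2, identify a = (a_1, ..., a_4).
a = (-2, 4, 3, 1)

Write a = (a_1, ..., a_4) in the standard basis. For each basis vector v_i, ℓ(v_i) = <v_i, a> is a linear equation in the a_j's. Collect the n equations into a matrix system V a = ℓ, where row i of V is v_i (expressed in the standard basis). Since V is invertible (lower-triangular with 1s on the diagonal, up to permutation), solve by back-substitution:
  V =
[[1, 1, 1, 0],
 [1, 0, 0, 0],
 [-1, 1, 0, 0],
 [1, 0, 1, 1]]
  V a = (5, -2, 6, 2)
Solving gives a = (-2, 4, 3, 1).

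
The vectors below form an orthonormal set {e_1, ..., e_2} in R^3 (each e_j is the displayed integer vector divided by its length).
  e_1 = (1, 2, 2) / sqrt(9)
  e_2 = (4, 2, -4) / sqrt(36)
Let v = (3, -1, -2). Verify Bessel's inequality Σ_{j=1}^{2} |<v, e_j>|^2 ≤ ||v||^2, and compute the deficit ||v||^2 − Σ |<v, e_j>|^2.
Σ |<v, e_j>|^2 = 10; ||v||^2 = 14; deficit = 4

Write each e_j = u_j / sqrt(<u_j, u_j>) where u_j is the displayed integer vector. Then <v, e_j> = <v, u_j> / sqrt(<u_j, u_j>), so |<v, e_j>|^2 = <v, u_j>^2 / <u_j, u_j>.
Coefficients: <v, e_1> = -3/sqrt(9), <v, e_2> = 18/sqrt(36).
Square and sum: Σ |<v, e_j>|^2 = 10.
Compute ||v||^2 = v·v = 14.
Deficit = 14 − 10 = 4 ≥ 0, confirming Bessel's inequality. (The deficit equals ||v − Σ <v,e_j> e_j||^2, the squared distance from v to span{e_j}.)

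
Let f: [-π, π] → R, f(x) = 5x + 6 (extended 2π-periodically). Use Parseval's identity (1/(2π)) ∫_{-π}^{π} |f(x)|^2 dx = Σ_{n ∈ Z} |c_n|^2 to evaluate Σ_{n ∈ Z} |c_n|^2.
Σ |c_n|^2 = 25π^2/3 + 36

Expand and integrate term by term over [-π, π]:
  ∫ (5x)^2 dx = 25·(2π^3/3); ∫ 2·5·(6)·x dx = 0 (odd integrand); ∫ 6^2 dx = 36·2π.
So (1/(2π)) ∫_{-π}^{π} (5x + 6)^2 dx = 25π^2/3 + 36 = 25π^2/3 + 36.
Parseval ⇒ Σ |c_n|^2 = 25π^2/3 + 36.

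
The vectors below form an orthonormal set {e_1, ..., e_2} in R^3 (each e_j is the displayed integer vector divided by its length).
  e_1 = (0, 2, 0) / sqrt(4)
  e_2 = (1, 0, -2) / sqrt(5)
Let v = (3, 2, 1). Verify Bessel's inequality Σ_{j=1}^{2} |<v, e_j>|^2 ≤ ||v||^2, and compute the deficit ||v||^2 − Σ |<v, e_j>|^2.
Σ |<v, e_j>|^2 = 21/5; ||v||^2 = 14; deficit = 49/5

Write each e_j = u_j / sqrt(<u_j, u_j>) where u_j is the displayed integer vector. Then <v, e_j> = <v, u_j> / sqrt(<u_j, u_j>), so |<v, e_j>|^2 = <v, u_j>^2 / <u_j, u_j>.
Coefficients: <v, e_1> = 4/sqrt(4), <v, e_2> = 1/sqrt(5).
Square and sum: Σ |<v, e_j>|^2 = 21/5.
Compute ||v||^2 = v·v = 14.
Deficit = 14 − 21/5 = 49/5 ≥ 0, confirming Bessel's inequality. (The deficit equals ||v − Σ <v,e_j> e_j||^2, the squared distance from v to span{e_j}.)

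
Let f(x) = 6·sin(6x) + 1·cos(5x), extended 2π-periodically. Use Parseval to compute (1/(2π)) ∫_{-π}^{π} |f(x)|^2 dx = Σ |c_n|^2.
Σ |c_n|^2 = 37/2

Expand |f|^2 and use orthogonality of {sin(nx), cos(mx)} on [-π, π]:
  ∫_{-π}^{π} sin(nx)^2 dx = π, ∫ cos(mx)^2 dx = π, and cross terms integrate to 0.
So ∫_{-π}^{π} f(x)^2 dx = 6^2 · π + 1^2 · π = (36 + 1)π.
Divide by 2π: (36 + 1)/2 = 37/2.
By Parseval, this equals Σ |c_n|^2.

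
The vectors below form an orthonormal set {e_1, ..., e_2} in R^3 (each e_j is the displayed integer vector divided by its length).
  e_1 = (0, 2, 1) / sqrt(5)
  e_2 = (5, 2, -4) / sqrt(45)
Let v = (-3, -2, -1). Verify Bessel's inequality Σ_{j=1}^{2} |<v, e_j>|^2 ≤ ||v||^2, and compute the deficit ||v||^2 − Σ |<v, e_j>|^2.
Σ |<v, e_j>|^2 = 10; ||v||^2 = 14; deficit = 4

Write each e_j = u_j / sqrt(<u_j, u_j>) where u_j is the displayed integer vector. Then <v, e_j> = <v, u_j> / sqrt(<u_j, u_j>), so |<v, e_j>|^2 = <v, u_j>^2 / <u_j, u_j>.
Coefficients: <v, e_1> = -5/sqrt(5), <v, e_2> = -15/sqrt(45).
Square and sum: Σ |<v, e_j>|^2 = 10.
Compute ||v||^2 = v·v = 14.
Deficit = 14 − 10 = 4 ≥ 0, confirming Bessel's inequality. (The deficit equals ||v − Σ <v,e_j> e_j||^2, the squared distance from v to span{e_j}.)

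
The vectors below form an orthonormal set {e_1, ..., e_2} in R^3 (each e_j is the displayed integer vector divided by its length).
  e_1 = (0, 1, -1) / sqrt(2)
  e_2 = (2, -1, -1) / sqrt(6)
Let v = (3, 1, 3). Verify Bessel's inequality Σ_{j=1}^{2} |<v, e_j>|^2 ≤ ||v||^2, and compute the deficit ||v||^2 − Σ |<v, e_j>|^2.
Σ |<v, e_j>|^2 = 8/3; ||v||^2 = 19; deficit = 49/3

Write each e_j = u_j / sqrt(<u_j, u_j>) where u_j is the displayed integer vector. Then <v, e_j> = <v, u_j> / sqrt(<u_j, u_j>), so |<v, e_j>|^2 = <v, u_j>^2 / <u_j, u_j>.
Coefficients: <v, e_1> = -2/sqrt(2), <v, e_2> = 2/sqrt(6).
Square and sum: Σ |<v, e_j>|^2 = 8/3.
Compute ||v||^2 = v·v = 19.
Deficit = 19 − 8/3 = 49/3 ≥ 0, confirming Bessel's inequality. (The deficit equals ||v − Σ <v,e_j> e_j||^2, the squared distance from v to span{e_j}.)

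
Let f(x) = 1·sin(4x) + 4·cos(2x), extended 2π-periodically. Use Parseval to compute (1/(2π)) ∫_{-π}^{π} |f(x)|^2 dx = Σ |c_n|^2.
Σ |c_n|^2 = 17/2

Expand |f|^2 and use orthogonality of {sin(nx), cos(mx)} on [-π, π]:
  ∫_{-π}^{π} sin(nx)^2 dx = π, ∫ cos(mx)^2 dx = π, and cross terms integrate to 0.
So ∫_{-π}^{π} f(x)^2 dx = 1^2 · π + 4^2 · π = (1 + 16)π.
Divide by 2π: (1 + 16)/2 = 17/2.
By Parseval, this equals Σ |c_n|^2.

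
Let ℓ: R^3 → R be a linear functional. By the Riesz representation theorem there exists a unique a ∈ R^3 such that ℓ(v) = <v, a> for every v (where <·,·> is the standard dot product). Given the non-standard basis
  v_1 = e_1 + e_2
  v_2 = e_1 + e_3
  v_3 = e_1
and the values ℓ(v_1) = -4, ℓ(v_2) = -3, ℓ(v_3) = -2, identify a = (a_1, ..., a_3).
a = (-2, -2, -1)

Write a = (a_1, ..., a_3) in the standard basis. For each basis vector v_i, ℓ(v_i) = <v_i, a> is a linear equation in the a_j's. Collect the n equations into a matrix system V a = ℓ, where row i of V is v_i (expressed in the standard basis). Since V is invertible (lower-triangular with 1s on the diagonal, up to permutation), solve by back-substitution:
  V =
[[1, 1, 0],
 [1, 0, 1],
 [1, 0, 0]]
  V a = (-4, -3, -2)
Solving gives a = (-2, -2, -1).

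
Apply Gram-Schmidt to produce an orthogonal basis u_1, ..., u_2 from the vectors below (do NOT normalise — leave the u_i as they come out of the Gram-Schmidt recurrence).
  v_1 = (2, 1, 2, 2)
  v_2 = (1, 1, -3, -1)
Orthogonal basis:
  u_1 = (2, 1, 2, 2)
  u_2 = (23/13, 18/13, -29/13, -3/13)

Apply the Gram-Schmidt recurrence
  u_1 = v_1
  u_i = v_i − Σ_{j<i} ((v_i · u_j) / (u_j · u_j)) · u_j.

Step by step this gives:
  u_1 = (2, 1, 2, 2)
  u_2 = (23/13, 18/13, -29/13, -3/13)

Orthogonality check:
  u_2 · u_1 = 0 (should be 0)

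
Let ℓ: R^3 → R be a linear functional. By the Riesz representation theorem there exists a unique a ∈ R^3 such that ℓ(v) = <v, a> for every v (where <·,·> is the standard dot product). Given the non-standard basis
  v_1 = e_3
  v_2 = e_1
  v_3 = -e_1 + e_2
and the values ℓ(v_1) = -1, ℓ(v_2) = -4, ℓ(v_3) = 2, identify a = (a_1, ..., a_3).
a = (-4, -2, -1)

Write a = (a_1, ..., a_3) in the standard basis. For each basis vector v_i, ℓ(v_i) = <v_i, a> is a linear equation in the a_j's. Collect the n equations into a matrix system V a = ℓ, where row i of V is v_i (expressed in the standard basis). Since V is invertible (lower-triangular with 1s on the diagonal, up to permutation), solve by back-substitution:
  V =
[[0, 0, 1],
 [1, 0, 0],
 [-1, 1, 0]]
  V a = (-1, -4, 2)
Solving gives a = (-4, -2, -1).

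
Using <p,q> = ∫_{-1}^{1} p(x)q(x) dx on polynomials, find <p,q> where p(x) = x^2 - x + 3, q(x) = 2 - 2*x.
<p,q> = 44/3

Expand the product: p(x)·q(x) = -2*x^3 + 4*x^2 - 8*x + 6.
∫_{-1}^{1} of each monomial x^k gives [2/(k+1) if k even, 0 if k odd]. Integrating term-by-term (or equivalently evaluating the antiderivative F(x) = -x^4/2 + 4*x^3/3 - 4*x^2 + 6*x at the endpoints):
  F(1) − F(−1) = 17/6 − (-71/6) = 44/3.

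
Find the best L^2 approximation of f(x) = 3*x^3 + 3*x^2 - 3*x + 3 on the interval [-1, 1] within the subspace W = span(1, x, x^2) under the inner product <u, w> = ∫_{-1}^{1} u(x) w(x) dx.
g(x) = 3*x^2 - 6*x/5 + 3

The best approximation g ∈ W is the orthogonal projection of f onto W. Writing g = a_0 + a_1 x + a_2 x^2, the coefficients solve the normal equations G · a = b where
  G_{ij} = <φ_i, φ_j> and b_i = <f, φ_i>, with φ_0 = 1, φ_1 = x, φ_2 = x^2.
G =
  [2, 0, 2/3]
  [0, 2/3, 0]
  [2/3, 0, 2/5],
b = (8, -4/5, 16/5).
Solving gives a_0 = 3, a_1 = -6/5, a_2 = 3, so
  g(x) = 3*x^2 - 6*x/5 + 3.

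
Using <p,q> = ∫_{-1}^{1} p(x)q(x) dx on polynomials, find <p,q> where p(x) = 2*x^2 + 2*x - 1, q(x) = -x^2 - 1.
<p,q> = 8/15

Expand the product: p(x)·q(x) = -2*x^4 - 2*x^3 - x^2 - 2*x + 1.
∫_{-1}^{1} of each monomial x^k gives [2/(k+1) if k even, 0 if k odd]. Integrating term-by-term (or equivalently evaluating the antiderivative F(x) = -2*x^5/5 - x^4/2 - x^3/3 - x^2 + x at the endpoints):
  F(1) − F(−1) = -37/30 − (-53/30) = 8/15.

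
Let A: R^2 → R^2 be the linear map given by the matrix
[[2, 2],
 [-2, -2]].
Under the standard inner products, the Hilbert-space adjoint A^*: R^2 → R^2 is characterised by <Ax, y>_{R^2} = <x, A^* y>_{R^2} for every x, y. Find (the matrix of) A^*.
A^* = A^T =
[[2, -2],
 [2, -2]]

For real matrices with standard dot products, the defining identity <Ax, y> = <x, A^* y> gives (Ax)^T y = x^T (A^*) y, i.e. x^T A^T y = x^T (A^*) y. Since this holds for all x, y, we must have A^* = A^T. Therefore
A^* =
[[2, -2],
 [2, -2]].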